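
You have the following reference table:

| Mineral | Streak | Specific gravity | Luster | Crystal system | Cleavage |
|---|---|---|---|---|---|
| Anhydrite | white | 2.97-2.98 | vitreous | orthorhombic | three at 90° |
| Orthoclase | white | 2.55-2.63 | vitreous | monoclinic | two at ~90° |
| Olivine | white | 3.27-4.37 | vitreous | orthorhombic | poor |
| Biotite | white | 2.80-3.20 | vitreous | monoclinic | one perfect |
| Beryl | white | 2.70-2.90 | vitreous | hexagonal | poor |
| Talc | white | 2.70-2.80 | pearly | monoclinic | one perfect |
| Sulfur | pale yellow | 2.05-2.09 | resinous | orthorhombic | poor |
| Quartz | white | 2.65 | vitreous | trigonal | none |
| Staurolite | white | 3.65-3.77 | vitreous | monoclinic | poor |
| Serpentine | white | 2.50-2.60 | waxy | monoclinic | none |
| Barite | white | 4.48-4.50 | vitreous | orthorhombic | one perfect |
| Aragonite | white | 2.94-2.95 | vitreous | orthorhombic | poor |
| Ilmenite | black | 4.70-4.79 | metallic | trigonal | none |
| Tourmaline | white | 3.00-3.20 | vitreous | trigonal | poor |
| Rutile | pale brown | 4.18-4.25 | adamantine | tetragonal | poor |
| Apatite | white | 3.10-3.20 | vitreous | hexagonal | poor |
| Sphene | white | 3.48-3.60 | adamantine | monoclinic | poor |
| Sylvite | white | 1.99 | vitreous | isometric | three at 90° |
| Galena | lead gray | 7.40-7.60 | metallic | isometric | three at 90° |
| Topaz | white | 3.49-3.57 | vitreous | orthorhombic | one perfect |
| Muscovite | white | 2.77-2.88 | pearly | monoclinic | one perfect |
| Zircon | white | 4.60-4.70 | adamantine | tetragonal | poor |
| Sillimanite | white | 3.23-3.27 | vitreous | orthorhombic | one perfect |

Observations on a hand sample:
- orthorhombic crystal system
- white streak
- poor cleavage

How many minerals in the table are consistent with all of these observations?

Orthorhombic crystal system — only Anhydrite, Olivine, Sulfur, Barite, Aragonite, Topaz, Sillimanite remain.
White streak eliminates Sulfur.
Poor cleavage — Olivine, Aragonite remain.
Consistent with every observation: Aragonite, Olivine.
That is 2 minerals.

2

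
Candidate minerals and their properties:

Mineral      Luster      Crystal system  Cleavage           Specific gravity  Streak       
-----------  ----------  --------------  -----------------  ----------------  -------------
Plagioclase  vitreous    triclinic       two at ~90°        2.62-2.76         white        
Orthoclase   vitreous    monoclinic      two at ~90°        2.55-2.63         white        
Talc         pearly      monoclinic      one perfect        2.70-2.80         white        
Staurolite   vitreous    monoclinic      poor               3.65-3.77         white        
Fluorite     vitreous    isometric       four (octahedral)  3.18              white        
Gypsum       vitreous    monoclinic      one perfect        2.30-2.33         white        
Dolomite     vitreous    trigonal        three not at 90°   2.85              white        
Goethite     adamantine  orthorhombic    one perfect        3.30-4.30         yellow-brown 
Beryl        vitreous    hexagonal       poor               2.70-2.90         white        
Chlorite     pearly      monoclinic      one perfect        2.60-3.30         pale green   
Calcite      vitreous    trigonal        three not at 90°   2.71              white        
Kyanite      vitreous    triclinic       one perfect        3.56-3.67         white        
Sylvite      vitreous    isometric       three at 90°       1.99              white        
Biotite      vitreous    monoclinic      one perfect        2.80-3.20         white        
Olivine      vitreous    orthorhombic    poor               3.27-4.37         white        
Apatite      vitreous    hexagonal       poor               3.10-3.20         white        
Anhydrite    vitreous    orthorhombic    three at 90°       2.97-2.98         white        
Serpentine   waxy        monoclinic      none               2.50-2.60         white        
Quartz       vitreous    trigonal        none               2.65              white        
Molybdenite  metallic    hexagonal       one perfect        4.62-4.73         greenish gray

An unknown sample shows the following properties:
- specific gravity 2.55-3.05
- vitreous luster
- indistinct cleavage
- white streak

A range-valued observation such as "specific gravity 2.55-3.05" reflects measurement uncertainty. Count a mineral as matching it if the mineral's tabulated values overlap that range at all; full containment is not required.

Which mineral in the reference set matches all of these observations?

Beryl

Specific gravity 2.55-3.05 — narrows the field to Plagioclase, Orthoclase, Talc, Dolomite, Beryl, Chlorite, Calcite, Biotite, Anhydrite, Serpentine, Quartz.
Vitreous luster rules out Talc, Chlorite, Serpentine.
Indistinct cleavage — leaves Beryl.
White streak — every remaining candidate is consistent.
Beryl is the sole remaining match.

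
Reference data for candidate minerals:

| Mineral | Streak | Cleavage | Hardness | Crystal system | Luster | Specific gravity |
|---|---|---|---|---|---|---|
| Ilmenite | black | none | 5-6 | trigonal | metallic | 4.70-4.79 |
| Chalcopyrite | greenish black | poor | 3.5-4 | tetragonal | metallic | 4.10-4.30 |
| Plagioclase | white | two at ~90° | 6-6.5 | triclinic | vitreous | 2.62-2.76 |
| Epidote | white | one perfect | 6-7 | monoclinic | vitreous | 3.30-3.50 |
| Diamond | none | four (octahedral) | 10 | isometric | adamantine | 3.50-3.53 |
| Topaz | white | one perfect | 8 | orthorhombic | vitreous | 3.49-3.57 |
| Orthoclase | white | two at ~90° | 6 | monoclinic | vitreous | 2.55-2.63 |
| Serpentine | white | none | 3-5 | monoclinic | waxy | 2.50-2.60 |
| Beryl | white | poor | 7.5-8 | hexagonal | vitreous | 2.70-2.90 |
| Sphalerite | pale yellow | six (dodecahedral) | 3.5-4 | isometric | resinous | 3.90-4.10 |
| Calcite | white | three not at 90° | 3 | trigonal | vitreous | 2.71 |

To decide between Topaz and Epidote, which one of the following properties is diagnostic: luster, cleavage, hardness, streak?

hardness

Luster: both vitreous — same for both.
Cleavage: both one perfect — same for both.
Hardness: Topaz 8, Epidote 6-7 — these differ.
Streak: both white — same for both.
Hardness is the diagnostic property here.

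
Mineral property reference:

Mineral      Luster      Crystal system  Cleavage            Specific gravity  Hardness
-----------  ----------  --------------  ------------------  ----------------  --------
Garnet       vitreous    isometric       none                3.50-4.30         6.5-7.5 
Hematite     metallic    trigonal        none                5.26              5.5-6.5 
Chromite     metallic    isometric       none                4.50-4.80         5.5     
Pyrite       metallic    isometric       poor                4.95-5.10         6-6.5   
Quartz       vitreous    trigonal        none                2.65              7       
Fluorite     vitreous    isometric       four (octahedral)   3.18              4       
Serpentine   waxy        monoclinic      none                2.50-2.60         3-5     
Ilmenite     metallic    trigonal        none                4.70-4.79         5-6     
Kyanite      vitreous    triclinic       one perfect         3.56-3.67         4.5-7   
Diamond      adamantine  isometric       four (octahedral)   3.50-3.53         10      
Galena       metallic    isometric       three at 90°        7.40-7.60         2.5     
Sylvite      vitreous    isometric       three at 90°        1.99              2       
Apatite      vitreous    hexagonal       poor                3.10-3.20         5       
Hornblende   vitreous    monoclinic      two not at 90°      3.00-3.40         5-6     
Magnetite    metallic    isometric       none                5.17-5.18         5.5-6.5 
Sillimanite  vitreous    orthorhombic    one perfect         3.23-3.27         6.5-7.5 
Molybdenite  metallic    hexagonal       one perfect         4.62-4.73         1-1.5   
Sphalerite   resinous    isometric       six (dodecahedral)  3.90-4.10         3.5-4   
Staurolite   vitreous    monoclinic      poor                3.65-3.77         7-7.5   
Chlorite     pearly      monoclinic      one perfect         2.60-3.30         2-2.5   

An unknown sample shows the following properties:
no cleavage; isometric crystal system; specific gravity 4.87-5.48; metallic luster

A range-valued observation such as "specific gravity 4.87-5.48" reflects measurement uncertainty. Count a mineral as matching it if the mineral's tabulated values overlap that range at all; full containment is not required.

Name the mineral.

No cleavage — narrows the field to Garnet, Hematite, Chromite, Quartz, Serpentine, Ilmenite, Magnetite.
Isometric crystal system — leaves Garnet, Chromite, Magnetite.
Specific gravity 4.87-5.48 — Magnetite remains.
Metallic luster — every remaining candidate is consistent.
Magnetite is the sole remaining match.

Magnetite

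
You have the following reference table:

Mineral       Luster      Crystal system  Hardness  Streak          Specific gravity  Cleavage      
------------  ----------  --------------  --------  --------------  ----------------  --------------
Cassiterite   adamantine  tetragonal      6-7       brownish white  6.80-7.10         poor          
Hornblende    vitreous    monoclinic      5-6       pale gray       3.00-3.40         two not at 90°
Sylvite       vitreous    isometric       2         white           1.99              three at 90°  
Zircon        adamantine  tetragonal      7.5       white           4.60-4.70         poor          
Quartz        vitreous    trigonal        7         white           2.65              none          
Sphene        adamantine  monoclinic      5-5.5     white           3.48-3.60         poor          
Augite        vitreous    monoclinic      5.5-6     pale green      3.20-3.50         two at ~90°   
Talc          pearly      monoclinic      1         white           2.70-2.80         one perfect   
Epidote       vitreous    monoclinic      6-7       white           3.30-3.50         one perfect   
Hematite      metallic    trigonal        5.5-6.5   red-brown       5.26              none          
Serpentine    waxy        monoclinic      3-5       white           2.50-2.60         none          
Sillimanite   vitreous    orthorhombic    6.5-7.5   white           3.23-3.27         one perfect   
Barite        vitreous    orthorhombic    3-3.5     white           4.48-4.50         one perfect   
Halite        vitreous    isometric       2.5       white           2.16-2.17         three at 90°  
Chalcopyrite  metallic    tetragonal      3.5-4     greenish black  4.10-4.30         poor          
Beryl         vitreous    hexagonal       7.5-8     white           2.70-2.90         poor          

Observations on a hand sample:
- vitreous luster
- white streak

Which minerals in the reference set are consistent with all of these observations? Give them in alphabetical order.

Vitreous luster: only Hornblende, Sylvite, Quartz, Augite, Epidote, Sillimanite, Barite, Halite, Beryl remain.
White streak eliminates Hornblende, Augite.
Consistent with every observation: Barite, Beryl, Epidote, Halite, Quartz, Sillimanite, Sylvite.

Barite, Beryl, Epidote, Halite, Quartz, Sillimanite, Sylvite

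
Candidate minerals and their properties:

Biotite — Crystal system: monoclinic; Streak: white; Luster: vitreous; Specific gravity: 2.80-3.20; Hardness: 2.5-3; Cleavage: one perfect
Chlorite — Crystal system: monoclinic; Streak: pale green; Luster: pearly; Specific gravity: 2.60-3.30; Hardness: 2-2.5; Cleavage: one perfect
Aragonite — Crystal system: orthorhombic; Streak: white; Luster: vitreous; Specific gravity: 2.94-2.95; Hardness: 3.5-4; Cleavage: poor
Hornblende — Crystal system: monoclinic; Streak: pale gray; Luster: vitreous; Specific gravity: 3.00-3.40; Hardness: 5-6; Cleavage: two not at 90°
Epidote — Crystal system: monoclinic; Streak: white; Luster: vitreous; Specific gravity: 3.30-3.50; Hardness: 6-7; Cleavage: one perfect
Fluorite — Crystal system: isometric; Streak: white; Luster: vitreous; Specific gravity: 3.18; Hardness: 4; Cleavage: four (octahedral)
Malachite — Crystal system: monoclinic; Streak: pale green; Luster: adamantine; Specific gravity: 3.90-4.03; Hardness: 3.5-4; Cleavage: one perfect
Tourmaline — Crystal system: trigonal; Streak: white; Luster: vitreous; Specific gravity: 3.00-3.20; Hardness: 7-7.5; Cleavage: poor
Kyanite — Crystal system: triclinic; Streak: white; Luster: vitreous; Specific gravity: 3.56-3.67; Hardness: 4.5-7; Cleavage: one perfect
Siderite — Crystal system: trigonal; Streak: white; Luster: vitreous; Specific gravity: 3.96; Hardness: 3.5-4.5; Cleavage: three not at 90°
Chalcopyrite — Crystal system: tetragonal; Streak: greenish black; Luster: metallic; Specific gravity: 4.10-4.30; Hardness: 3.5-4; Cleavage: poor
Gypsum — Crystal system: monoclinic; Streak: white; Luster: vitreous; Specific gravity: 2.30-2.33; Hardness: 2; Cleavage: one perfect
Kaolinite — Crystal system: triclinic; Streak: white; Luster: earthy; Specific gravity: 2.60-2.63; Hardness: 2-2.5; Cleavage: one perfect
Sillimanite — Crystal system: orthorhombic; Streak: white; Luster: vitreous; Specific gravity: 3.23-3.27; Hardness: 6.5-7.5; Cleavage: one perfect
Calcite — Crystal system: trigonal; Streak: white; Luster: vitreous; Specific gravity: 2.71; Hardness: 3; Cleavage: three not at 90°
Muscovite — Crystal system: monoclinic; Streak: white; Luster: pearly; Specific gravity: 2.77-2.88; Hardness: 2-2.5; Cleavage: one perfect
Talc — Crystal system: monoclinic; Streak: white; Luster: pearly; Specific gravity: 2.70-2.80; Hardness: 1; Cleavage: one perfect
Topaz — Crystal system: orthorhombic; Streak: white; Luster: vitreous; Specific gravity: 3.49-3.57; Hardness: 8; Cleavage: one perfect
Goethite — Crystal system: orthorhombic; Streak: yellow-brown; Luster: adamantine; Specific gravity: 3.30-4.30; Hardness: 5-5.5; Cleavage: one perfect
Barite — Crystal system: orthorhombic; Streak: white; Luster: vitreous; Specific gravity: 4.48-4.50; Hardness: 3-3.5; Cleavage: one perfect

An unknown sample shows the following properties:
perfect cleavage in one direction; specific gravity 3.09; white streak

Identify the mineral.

Biotite

Perfect cleavage in one direction — only Biotite, Chlorite, Epidote, Malachite, Kyanite, Gypsum, Kaolinite, Sillimanite, Muscovite, Talc, Topaz, Goethite, Barite remain.
Specific gravity 3.09 — Biotite, Chlorite remain.
White streak rules out Chlorite.
Only Biotite satisfies all observations.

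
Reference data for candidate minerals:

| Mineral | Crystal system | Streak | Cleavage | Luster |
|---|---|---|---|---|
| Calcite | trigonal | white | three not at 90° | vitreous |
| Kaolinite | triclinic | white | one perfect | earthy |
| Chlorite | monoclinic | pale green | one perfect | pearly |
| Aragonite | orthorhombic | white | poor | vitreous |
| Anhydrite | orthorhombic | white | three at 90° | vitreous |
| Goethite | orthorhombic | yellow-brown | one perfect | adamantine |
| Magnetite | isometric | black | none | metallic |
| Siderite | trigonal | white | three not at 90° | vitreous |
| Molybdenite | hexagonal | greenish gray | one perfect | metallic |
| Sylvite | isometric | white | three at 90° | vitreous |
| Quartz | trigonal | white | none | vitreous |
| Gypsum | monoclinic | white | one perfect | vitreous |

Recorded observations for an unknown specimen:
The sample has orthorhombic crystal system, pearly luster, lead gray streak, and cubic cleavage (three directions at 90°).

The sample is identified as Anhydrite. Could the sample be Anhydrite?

No

Orthorhombic crystal system — consistent with Anhydrite (orthorhombic system).
Pearly luster — Anhydrite has vitreous luster; which does not match.
Lead gray streak — Anhydrite has white streak; which does not match.
Cubic cleavage (three directions at 90°) — consistent with Anhydrite (cleavage three at 90°).
2 of the observed properties are inconsistent with Anhydrite.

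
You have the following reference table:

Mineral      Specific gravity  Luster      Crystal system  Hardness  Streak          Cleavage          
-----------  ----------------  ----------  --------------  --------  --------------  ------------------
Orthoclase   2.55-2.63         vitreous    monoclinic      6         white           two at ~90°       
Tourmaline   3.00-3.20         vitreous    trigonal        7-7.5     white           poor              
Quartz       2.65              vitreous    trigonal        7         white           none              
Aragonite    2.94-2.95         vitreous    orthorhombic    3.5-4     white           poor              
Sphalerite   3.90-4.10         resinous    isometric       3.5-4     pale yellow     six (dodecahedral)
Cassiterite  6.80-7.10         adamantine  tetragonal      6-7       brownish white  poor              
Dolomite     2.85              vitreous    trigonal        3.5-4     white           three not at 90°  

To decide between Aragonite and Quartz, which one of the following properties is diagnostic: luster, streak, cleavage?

cleavage

Luster: both vitreous — identical.
Streak: both white — identical.
Cleavage: Aragonite poor, Quartz none — distinct.
Only cleavage differs between Aragonite and Quartz among the listed tests.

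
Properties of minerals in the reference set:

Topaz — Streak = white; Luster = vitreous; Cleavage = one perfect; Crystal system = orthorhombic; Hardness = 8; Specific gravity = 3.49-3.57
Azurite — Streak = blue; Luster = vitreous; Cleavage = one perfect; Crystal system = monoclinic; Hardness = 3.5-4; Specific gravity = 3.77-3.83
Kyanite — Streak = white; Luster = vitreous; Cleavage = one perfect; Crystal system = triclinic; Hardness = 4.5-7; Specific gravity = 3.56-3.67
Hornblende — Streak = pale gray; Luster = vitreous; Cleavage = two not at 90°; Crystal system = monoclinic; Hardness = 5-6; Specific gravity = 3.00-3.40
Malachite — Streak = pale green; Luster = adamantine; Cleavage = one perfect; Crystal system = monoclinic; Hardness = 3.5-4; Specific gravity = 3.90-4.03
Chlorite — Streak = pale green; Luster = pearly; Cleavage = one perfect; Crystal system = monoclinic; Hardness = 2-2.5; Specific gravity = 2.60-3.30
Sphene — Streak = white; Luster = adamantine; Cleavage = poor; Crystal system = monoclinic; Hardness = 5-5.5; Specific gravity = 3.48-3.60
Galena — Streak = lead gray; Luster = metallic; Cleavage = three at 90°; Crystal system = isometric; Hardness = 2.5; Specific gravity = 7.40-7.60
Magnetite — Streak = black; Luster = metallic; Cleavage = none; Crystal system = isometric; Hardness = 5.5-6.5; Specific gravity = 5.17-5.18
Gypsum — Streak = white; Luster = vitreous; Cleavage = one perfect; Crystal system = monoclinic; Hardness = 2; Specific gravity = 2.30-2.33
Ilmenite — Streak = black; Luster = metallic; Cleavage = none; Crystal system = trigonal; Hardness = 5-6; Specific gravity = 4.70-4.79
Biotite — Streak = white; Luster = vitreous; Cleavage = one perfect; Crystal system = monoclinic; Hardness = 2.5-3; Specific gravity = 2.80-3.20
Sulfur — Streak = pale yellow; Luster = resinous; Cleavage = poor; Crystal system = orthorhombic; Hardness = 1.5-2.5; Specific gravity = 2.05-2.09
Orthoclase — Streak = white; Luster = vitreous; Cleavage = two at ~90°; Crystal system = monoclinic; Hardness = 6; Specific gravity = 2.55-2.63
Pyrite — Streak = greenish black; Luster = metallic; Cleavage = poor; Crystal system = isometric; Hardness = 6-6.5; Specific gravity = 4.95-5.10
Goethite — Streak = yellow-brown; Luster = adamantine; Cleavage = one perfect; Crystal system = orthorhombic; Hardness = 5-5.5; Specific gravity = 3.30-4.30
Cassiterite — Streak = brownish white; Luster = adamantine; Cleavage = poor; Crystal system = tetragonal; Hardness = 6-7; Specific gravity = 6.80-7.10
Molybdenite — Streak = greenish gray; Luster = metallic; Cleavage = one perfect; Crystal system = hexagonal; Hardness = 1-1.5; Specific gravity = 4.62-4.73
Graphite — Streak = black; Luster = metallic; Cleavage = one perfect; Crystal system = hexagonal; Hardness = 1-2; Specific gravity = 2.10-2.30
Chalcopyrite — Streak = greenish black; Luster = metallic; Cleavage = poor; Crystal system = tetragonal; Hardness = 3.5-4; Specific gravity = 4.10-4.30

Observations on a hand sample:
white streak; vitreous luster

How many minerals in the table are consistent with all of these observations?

5

White streak: leaves Topaz, Kyanite, Sphene, Gypsum, Biotite, Orthoclase.
Vitreous luster rules out Sphene.
Remaining candidates: Biotite, Gypsum, Kyanite, Orthoclase, Topaz.
That is 5 minerals.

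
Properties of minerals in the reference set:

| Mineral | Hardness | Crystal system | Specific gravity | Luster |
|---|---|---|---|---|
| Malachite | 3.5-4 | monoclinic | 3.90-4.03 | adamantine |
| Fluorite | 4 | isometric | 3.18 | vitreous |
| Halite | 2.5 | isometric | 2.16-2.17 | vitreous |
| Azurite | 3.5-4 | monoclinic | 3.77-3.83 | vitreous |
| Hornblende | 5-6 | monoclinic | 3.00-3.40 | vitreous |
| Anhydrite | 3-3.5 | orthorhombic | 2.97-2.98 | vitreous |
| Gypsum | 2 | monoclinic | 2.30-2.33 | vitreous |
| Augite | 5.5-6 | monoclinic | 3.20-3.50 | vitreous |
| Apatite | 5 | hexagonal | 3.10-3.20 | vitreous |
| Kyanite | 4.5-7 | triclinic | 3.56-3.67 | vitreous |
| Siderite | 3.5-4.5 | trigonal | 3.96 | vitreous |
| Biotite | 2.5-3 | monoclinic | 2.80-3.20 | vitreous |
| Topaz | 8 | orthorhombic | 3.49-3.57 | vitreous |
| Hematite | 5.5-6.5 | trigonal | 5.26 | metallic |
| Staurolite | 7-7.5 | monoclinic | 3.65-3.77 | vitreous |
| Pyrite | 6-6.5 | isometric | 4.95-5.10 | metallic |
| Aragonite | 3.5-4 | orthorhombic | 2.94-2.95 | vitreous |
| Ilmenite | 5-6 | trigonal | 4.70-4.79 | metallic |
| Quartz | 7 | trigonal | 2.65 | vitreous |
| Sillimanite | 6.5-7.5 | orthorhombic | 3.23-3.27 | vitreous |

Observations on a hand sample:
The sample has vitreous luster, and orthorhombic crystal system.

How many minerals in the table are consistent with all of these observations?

Vitreous luster rules out Malachite, Hematite, Pyrite, Ilmenite.
Orthorhombic crystal system — Anhydrite, Topaz, Aragonite, Sillimanite remain.
Consistent with every observation: Anhydrite, Aragonite, Sillimanite, Topaz.
That is 4 minerals.

4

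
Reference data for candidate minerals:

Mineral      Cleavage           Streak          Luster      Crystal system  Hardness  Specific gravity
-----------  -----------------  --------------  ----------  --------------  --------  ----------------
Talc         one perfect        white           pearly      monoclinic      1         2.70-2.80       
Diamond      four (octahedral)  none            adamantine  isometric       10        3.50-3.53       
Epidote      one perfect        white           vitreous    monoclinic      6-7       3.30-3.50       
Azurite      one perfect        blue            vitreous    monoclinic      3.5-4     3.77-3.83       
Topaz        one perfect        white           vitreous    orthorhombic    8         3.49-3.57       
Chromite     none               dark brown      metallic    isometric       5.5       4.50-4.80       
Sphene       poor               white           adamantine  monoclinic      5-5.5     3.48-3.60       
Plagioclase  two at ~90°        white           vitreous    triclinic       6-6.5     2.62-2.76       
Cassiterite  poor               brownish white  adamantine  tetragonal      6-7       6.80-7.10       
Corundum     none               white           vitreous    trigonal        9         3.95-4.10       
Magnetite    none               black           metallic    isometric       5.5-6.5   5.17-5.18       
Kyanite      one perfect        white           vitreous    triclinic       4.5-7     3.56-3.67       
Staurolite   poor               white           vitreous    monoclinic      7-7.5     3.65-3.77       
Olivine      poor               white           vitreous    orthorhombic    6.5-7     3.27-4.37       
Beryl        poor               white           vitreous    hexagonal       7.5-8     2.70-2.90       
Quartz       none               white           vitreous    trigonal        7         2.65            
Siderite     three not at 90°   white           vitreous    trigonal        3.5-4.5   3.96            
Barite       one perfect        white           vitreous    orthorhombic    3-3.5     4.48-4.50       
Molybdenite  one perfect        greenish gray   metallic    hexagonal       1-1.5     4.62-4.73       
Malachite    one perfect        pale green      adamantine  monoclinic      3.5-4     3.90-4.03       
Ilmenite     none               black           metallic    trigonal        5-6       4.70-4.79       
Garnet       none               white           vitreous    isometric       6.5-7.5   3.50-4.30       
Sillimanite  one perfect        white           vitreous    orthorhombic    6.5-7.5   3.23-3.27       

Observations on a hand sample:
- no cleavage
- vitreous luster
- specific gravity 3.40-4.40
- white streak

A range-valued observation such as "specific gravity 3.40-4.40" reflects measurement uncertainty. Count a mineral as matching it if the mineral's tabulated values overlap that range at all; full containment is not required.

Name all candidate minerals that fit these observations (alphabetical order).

Corundum, Garnet

No cleavage — leaves Chromite, Corundum, Magnetite, Quartz, Ilmenite, Garnet.
Vitreous luster eliminates Chromite, Magnetite, Ilmenite.
Specific gravity 3.40-4.40 eliminates Quartz.
White streak — all remaining candidates fit.
Consistent with every observation: Corundum, Garnet.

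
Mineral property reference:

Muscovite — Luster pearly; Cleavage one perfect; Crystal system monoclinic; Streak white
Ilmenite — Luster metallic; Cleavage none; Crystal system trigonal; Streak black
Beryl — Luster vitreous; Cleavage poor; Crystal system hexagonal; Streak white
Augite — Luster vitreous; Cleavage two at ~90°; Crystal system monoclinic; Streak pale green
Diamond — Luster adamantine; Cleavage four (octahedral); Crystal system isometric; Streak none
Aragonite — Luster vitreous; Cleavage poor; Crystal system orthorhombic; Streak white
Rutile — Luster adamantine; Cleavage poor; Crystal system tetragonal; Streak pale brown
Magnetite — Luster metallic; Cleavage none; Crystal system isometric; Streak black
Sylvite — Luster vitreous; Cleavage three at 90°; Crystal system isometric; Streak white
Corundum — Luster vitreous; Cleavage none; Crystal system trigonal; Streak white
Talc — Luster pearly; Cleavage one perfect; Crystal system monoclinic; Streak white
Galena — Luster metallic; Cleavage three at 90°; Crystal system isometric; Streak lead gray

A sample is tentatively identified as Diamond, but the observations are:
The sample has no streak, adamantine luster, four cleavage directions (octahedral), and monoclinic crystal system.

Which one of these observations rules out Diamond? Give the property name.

crystal system

No streak: Diamond has no streak — agrees.
Adamantine luster: Diamond has adamantine luster — agrees.
Four cleavage directions (octahedral): Diamond has cleavage four (octahedral) — agrees.
Monoclinic crystal system: Diamond has isometric system — inconsistent.
Only the crystal system is inconsistent.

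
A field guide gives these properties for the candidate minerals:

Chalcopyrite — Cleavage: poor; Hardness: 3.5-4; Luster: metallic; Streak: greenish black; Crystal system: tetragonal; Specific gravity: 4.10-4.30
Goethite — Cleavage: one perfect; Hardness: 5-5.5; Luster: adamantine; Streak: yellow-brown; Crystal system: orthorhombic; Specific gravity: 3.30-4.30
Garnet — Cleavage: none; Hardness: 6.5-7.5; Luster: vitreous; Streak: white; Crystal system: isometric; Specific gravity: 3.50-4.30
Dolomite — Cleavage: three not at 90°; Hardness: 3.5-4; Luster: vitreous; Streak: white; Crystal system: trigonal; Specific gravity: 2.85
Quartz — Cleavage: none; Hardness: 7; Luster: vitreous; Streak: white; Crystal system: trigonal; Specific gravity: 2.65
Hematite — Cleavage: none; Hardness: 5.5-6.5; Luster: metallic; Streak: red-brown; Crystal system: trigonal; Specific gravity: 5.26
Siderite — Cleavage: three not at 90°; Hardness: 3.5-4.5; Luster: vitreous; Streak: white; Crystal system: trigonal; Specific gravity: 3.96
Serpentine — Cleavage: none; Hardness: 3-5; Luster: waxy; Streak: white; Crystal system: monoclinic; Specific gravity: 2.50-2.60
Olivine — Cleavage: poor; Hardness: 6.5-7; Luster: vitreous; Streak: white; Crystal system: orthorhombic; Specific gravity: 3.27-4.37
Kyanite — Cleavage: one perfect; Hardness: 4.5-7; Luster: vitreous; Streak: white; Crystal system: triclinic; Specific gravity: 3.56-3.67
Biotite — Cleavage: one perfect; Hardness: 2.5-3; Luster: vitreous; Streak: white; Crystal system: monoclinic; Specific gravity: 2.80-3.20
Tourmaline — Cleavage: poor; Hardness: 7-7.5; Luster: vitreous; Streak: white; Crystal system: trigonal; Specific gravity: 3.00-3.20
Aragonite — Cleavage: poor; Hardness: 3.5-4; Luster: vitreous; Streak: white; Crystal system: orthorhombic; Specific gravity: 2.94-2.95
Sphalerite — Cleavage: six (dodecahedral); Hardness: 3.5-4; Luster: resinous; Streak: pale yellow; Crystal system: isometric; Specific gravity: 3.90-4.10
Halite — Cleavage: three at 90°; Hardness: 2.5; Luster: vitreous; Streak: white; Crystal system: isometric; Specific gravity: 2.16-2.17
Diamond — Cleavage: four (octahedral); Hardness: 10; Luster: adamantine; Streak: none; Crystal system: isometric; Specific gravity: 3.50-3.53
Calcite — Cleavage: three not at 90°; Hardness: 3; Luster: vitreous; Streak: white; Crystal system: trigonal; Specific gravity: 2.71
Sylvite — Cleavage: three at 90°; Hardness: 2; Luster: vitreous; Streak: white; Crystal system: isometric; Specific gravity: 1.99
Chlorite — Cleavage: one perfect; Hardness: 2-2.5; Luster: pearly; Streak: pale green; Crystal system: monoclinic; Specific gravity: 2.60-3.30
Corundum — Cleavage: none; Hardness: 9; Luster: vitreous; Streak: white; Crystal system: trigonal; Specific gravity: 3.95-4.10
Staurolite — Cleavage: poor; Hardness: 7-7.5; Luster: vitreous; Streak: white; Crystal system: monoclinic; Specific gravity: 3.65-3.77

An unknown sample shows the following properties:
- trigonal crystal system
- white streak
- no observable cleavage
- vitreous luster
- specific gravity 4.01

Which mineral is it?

Trigonal crystal system: leaves Dolomite, Quartz, Hematite, Siderite, Tourmaline, Calcite, Corundum.
White streak is inconsistent with Hematite.
No observable cleavage: Quartz, Corundum remain.
Vitreous luster: no further eliminations.
Specific gravity 4.01 eliminates Quartz.
Only Corundum satisfies all observations.

Corundum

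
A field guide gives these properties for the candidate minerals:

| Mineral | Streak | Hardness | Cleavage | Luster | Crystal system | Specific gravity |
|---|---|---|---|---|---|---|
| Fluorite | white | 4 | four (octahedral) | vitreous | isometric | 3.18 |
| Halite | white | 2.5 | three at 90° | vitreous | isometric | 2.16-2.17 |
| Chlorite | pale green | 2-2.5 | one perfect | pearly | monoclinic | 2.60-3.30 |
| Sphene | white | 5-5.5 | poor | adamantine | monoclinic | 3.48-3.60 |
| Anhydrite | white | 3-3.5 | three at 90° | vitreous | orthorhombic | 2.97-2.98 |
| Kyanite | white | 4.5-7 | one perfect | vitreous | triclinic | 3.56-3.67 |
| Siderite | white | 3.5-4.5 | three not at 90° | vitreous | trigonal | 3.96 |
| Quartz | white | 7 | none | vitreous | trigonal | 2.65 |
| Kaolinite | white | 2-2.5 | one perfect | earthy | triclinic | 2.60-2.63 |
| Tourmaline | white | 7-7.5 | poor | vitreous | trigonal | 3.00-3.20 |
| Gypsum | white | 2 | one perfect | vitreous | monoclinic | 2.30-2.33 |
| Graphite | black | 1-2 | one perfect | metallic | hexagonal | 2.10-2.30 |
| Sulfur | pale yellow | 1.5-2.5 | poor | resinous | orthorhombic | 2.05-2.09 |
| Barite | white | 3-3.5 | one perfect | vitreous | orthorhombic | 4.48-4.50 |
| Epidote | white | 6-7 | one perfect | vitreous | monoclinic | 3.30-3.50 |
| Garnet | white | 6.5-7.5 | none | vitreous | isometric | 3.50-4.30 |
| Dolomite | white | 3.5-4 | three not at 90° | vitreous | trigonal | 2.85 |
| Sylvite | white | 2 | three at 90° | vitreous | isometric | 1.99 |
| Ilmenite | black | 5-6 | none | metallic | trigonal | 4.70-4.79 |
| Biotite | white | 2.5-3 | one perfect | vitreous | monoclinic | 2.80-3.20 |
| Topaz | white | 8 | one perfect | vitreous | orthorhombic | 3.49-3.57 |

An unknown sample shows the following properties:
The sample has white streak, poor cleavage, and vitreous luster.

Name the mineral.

Tourmaline

White streak excludes Chlorite, Graphite, Sulfur, Ilmenite.
Poor cleavage — only Sphene, Tourmaline remain.
Vitreous luster excludes Sphene.
The only mineral consistent with every observation is Tourmaline.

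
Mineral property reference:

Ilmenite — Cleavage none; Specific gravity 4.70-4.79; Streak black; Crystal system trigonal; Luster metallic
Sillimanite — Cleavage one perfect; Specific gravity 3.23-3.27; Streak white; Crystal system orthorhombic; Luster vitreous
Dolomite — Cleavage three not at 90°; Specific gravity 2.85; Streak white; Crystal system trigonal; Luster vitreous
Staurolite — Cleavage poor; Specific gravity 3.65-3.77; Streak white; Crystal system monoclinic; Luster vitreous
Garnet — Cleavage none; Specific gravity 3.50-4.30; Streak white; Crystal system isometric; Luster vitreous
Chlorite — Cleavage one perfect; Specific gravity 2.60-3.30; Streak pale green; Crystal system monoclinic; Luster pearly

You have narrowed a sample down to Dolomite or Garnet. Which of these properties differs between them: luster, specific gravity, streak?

Luster: both vitreous — shared.
Specific gravity: Dolomite 2.85, Garnet 3.50-4.30 — these differ.
Streak: both white — shared.
Only specific gravity differs between Dolomite and Garnet among the listed tests.

specific gravity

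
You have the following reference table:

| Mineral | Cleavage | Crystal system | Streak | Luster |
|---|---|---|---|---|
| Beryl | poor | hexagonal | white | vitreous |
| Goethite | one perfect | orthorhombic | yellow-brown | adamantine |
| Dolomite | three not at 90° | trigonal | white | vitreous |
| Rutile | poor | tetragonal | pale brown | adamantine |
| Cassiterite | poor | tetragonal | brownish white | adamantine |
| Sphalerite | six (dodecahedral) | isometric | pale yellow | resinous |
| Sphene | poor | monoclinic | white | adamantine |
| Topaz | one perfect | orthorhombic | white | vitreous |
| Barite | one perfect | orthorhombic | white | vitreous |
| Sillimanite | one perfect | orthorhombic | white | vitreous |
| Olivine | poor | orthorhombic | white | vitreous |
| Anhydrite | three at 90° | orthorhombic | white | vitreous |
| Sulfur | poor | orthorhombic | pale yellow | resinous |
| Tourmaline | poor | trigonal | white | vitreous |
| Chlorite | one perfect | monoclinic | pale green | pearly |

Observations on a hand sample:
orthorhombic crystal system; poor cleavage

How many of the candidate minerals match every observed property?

2

Orthorhombic crystal system — narrows the field to Goethite, Topaz, Barite, Sillimanite, Olivine, Anhydrite, Sulfur.
Poor cleavage — leaves Olivine, Sulfur.
Consistent with every observation: Olivine, Sulfur.
That is 2 minerals.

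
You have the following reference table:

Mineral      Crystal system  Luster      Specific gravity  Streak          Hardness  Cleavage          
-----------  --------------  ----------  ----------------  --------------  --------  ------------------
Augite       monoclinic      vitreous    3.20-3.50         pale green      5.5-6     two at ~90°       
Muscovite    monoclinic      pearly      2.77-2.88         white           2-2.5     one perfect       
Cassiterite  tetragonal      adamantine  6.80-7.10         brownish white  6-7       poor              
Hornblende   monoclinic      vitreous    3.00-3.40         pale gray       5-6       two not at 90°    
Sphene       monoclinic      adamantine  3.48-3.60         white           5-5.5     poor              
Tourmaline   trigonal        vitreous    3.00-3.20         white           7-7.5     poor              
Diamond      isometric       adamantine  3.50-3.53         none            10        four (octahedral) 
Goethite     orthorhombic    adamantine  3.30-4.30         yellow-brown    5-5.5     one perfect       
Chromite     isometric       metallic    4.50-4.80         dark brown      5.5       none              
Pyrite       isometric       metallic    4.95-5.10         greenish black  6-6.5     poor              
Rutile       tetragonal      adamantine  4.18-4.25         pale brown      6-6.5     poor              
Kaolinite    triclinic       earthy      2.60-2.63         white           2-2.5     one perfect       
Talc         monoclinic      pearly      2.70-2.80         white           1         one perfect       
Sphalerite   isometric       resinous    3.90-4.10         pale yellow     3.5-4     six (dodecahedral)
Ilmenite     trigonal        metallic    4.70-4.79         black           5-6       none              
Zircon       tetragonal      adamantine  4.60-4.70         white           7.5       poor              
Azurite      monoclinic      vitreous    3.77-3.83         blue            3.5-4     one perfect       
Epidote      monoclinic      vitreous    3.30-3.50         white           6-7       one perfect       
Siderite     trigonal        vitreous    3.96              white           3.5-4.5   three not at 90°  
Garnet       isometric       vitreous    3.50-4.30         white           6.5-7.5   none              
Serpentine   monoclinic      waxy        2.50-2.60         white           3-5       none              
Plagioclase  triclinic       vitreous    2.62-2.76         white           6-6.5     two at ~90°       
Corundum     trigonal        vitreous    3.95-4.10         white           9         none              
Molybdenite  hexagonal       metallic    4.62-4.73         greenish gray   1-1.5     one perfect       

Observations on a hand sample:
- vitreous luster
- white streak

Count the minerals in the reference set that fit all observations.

Vitreous luster — leaves Augite, Hornblende, Tourmaline, Azurite, Epidote, Siderite, Garnet, Plagioclase, Corundum.
White streak excludes Augite, Hornblende, Azurite.
Consistent with every observation: Corundum, Epidote, Garnet, Plagioclase, Siderite, Tourmaline.
That is 6 minerals.

6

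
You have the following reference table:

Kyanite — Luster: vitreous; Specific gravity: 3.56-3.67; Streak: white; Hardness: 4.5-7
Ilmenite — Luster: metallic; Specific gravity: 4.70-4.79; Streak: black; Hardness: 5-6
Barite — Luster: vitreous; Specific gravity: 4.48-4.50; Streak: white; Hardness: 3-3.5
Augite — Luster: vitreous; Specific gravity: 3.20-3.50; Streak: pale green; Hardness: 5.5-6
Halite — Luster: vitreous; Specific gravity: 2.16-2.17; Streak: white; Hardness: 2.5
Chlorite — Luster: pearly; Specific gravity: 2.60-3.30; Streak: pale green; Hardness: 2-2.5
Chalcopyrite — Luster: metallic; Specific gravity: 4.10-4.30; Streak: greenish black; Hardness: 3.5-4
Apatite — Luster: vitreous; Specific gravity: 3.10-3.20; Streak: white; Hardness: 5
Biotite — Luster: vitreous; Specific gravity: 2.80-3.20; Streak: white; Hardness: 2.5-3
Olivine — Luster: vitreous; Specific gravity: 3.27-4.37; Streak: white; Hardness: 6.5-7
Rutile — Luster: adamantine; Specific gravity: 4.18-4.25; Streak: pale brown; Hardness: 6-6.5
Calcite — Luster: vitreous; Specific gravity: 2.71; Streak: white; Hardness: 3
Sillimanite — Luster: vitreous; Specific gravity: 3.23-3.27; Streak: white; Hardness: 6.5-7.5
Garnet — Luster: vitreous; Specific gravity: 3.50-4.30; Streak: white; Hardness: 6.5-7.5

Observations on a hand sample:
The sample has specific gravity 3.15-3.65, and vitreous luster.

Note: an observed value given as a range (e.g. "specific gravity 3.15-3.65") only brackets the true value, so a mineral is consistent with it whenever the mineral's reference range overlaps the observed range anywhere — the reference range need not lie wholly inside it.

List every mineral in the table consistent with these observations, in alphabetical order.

Specific gravity 3.15-3.65 eliminates Ilmenite, Barite, Halite, Chalcopyrite, Rutile, Calcite.
Vitreous luster eliminates Chlorite.
The minerals that satisfy all observations are Apatite, Augite, Biotite, Garnet, Kyanite, Olivine, Sillimanite.

Apatite, Augite, Biotite, Garnet, Kyanite, Olivine, Sillimanite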